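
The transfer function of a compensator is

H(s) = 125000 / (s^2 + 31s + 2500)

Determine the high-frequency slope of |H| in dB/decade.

-40 dB/decade

Each pole contributes −20 dB/decade at high frequency; each zero contributes +20 dB/decade.
Net: 0 zero(s) − 2 pole(s) → -40 dB/decade.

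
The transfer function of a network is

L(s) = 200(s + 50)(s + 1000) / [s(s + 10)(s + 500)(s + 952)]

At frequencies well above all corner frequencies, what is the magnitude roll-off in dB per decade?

-40 dB/decade

Each pole contributes −20 dB/decade at high frequency; each zero contributes +20 dB/decade.
Net: 2 zero(s) − 4 pole(s) → -40 dB/decade.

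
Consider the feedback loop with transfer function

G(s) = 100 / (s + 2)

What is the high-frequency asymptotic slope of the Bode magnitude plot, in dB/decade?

Each pole contributes −20 dB/decade at high frequency; each zero contributes +20 dB/decade.
Net: 0 zero(s) − 1 pole(s) → -20 dB/decade.

-20 dB/decade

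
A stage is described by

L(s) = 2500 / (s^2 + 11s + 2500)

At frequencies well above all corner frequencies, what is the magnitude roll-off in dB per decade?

Each pole contributes −20 dB/decade at high frequency; each zero contributes +20 dB/decade.
Net: 0 zero(s) − 2 pole(s) → -40 dB/decade.

-40 dB/decade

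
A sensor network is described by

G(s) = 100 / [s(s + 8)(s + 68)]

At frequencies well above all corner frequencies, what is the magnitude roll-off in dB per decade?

Each pole contributes −20 dB/decade at high frequency; each zero contributes +20 dB/decade.
Net: 0 zero(s) − 3 pole(s) → -60 dB/decade.

-60 dB/decade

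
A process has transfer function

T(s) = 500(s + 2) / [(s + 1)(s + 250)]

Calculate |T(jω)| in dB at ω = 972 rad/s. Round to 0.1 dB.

-6.1 dB

At s = jω = j972:
zero (s+2): 2 + j972 → |·| = √(2²+972²) = √944788 ≈ 972, ∠ = arctan(972/2) ≈ 89.88°
pole (s+1): 1 + j972 → |·| = √(1²+972²) = √944785 ≈ 972, ∠ = arctan(972/1) ≈ 89.94°
pole (s+250): 250 + j972 → |·| = √(250²+972²) = √1007284 ≈ 1003.6, ∠ = arctan(972/250) ≈ 75.58°
|T| = 500 · 972 / 9.755e+05 ≈ 0.49821
Gain = 20 log₁₀(0.49821) ≈ -6.05 dB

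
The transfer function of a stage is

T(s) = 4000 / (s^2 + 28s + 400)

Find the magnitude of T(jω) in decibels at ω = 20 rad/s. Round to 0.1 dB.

At s = jω = j20:
quadratic: (j20)² + 28·j20 + 400 = 0 + j560 → |·| ≈ 560, ∠ ≈ 90.00°
|T| = 4000 / 560 ≈ 7.1429
Gain = 20 log₁₀(7.1429) ≈ 17.08 dB

17.1 dB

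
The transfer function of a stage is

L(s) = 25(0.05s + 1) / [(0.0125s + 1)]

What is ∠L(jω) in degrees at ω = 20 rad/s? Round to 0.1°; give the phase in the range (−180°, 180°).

At ω = 20 rad/s:
zero (1 + j20·0.05) = 1 + j1 → |·| ≈ 1.4142, ∠ ≈ 45.00°
pole (1 + j20·0.0125) = 1 + j0.25 → |·| ≈ 1.0308, ∠ ≈ 14.04°
∠L = (45.00°) − (14.04°) = 30.96°

31.0°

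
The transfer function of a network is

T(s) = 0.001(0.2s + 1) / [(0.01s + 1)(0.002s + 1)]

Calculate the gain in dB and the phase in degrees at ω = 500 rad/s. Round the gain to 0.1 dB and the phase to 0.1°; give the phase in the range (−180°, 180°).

-37.2 dB, -34.3°

At ω = 500 rad/s:
zero (1 + j500·0.2) = 1 + j100 → |·| ≈ 100, ∠ ≈ 89.43°
pole (1 + j500·0.01) = 1 + j5 → |·| ≈ 5.099, ∠ ≈ 78.69°
pole (1 + j500·0.002) = 1 + j1 → |·| ≈ 1.4142, ∠ ≈ 45.00°
|T| = 0.001 · 100 / (5.099 · 1.4142) ≈ 0.013868
Gain = 20 log₁₀(0.013868) ≈ -37.16 dB
∠T = (89.43°) − (78.69° + 45.00°) = -34.26°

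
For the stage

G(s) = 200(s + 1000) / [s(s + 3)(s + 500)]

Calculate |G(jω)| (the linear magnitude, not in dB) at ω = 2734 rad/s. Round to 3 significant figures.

At s = jω = j2734:
zero (s+1000): 1000 + j2734 → |·| = √(1000²+2734²) = √8474756 ≈ 2911.1, ∠ = arctan(2734/1000) ≈ 69.91°
pole (s+3): 3 + j2734 → |·| = √(3²+2734²) = √7474765 ≈ 2734, ∠ = arctan(2734/3) ≈ 89.94°
pole (s+500): 500 + j2734 → |·| = √(500²+2734²) = √7724756 ≈ 2779.3, ∠ = arctan(2734/500) ≈ 79.64°
pole at origin: |s| = 2734, ∠ = 90.00° (in denominator)
|G| = 200 · 2911.1 / 2.0775e+10 ≈ 2.8025e-05

2.80e-05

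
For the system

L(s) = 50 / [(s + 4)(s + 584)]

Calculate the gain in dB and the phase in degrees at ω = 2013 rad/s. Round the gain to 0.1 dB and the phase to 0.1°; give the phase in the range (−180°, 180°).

At s = jω = j2013:
pole (s+4): 4 + j2013 → |·| = √(4²+2013²) = √4052185 ≈ 2013, ∠ = arctan(2013/4) ≈ 89.89°
pole (s+584): 584 + j2013 → |·| = √(584²+2013²) = √4393225 ≈ 2096, ∠ = arctan(2013/584) ≈ 73.82°
|L| = 50 / 4.2192e+06 ≈ 1.1851e-05
Gain = 20 log₁₀(1.1851e-05) ≈ -98.52 dB
∠L = 0.00° − 163.71° = -163.71°

-98.5 dB, -163.7°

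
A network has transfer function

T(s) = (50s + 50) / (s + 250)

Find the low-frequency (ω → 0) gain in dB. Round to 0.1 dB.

T(0) = 50 / 250 = 0.2
20 log₁₀(0.2) ≈ -13.98 dB

-14.0 dB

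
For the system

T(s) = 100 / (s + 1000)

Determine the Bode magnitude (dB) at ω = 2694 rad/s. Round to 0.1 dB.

Substitute s = j2694:
Numerator: 100 = 100 + j0
Denominator: (j2694) + 1000 = 1000 + j2694
|N| = √(100² + 0²) ≈ 100, ∠N ≈ 0.00°
|D| = √(1000² + 2694²) ≈ 2873.6, ∠D ≈ 69.64°
|T| = 100 / 2873.6 ≈ 0.0348
Gain = 20 log₁₀(0.0348) ≈ -29.17 dB

-29.2 dB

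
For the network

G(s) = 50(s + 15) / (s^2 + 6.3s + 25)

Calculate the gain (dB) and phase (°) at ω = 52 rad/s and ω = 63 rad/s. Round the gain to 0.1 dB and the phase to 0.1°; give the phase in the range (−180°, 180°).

ω = 52: 0.0 dB, -99.1°; ω = 63: -1.8 dB, -97.6°

At s = jω = j52:
zero (s+15): 15 + j52 → |·| = √(15²+52²) = √2929 ≈ 54.12, ∠ = arctan(52/15) ≈ 73.91°
quadratic: (j52)² + 6.3·j52 + 25 = -2679 + j327.6 → |·| ≈ 2699, ∠ ≈ 173.03°
|G| = 50 · 54.12 / 2699 ≈ 1.0026
Gain = 20 log₁₀(1.0026) ≈ 0.02 dB
∠G = 73.91° − 173.03° = -99.12°

At s = jω = j63:
zero (s+15): 15 + j63 → |·| = √(15²+63²) = √4194 ≈ 64.761, ∠ = arctan(63/15) ≈ 76.61°
quadratic: (j63)² + 6.3·j63 + 25 = -3944 + j396.9 → |·| ≈ 3963.9, ∠ ≈ 174.25°
|G| = 50 · 64.761 / 3963.9 ≈ 0.81688
Gain = 20 log₁₀(0.81688) ≈ -1.76 dB
∠G = 76.61° − 174.25° = -97.64°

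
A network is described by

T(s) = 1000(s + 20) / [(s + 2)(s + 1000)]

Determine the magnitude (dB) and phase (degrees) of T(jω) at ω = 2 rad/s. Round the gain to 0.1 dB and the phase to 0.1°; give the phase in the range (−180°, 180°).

17.0 dB, -39.4°

At s = jω = j2:
zero (s+20): 20 + j2 → |·| = √(20²+2²) = √404 ≈ 20.1, ∠ = arctan(2/20) ≈ 5.71°
pole (s+2): 2 + j2 → |·| = √(2²+2²) = √8 ≈ 2.8284, ∠ = arctan(2/2) ≈ 45.00°
pole (s+1000): 1000 + j2 → |·| = √(1000²+2²) = √1000004 ≈ 1000, ∠ = arctan(2/1000) ≈ 0.11°
|T| = 1000 · 20.1 / 2828.4 ≈ 7.1065
Gain = 20 log₁₀(7.1065) ≈ 17.03 dB
∠T = 5.71° − 45.11° = -39.40°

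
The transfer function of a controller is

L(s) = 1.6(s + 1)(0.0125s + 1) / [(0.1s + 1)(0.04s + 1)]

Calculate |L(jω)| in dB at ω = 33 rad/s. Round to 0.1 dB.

20.0 dB

At ω = 33 rad/s:
zero (1 + j33·1) = 1 + j33 → |·| ≈ 33.015, ∠ ≈ 88.26°
zero (1 + j33·0.0125) = 1 + j0.4125 → |·| ≈ 1.0817, ∠ ≈ 22.42°
pole (1 + j33·0.1) = 1 + j3.3 → |·| ≈ 3.4482, ∠ ≈ 73.14°
pole (1 + j33·0.04) = 1 + j1.32 → |·| ≈ 1.656, ∠ ≈ 52.85°
|L| = 1.6 · 33.015 · 1.0817 / (3.4482 · 1.656) ≈ 10.007
Gain = 20 log₁₀(10.007) ≈ 20.01 dB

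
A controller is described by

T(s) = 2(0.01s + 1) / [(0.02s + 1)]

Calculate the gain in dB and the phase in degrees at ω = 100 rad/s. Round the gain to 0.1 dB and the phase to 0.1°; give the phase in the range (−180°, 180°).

2.0 dB, -18.4°

At ω = 100 rad/s:
zero (1 + j100·0.01) = 1 + j1 → |·| ≈ 1.4142, ∠ ≈ 45.00°
pole (1 + j100·0.02) = 1 + j2 → |·| ≈ 2.2361, ∠ ≈ 63.43°
|T| = 2 · 1.4142 / (2.2361) ≈ 1.2649
Gain = 20 log₁₀(1.2649) ≈ 2.04 dB
∠T = (45.00°) − (63.43°) = -18.43°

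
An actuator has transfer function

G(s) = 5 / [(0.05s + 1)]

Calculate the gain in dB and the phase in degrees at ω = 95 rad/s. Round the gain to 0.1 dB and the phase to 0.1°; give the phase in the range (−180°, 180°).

0.3 dB, -78.1°

At ω = 95 rad/s:
pole (1 + j95·0.05) = 1 + j4.75 → |·| ≈ 4.8541, ∠ ≈ 78.11°
|G| = 5 · 1 / (4.8541) ≈ 1.0301
Gain = 20 log₁₀(1.0301) ≈ 0.26 dB
∠G = (0°) − (78.11°) = -78.11°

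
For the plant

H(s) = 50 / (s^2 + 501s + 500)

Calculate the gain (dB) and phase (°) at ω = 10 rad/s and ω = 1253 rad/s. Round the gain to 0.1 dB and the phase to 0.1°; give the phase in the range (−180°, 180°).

ω = 10: -40.0 dB, -85.4°; ω = 1253: -90.6 dB, -158.2°

Substitute s = j10:
Numerator: 50 = 50 + j0
Denominator: (j10)^2 + 501(j10) + 500 = 400 + j5010
|N| = √(50² + 0²) ≈ 50, ∠N ≈ 0.00°
|D| = √(400² + 5010²) ≈ 5025.9, ∠D ≈ 85.44°
|H| = 50 / 5025.9 ≈ 0.0099485
Gain = 20 log₁₀(0.0099485) ≈ -40.04 dB
∠H = 0.00° − 85.44° = -85.44°

Substitute s = j1253:
Numerator: 50 = 50 + j0
Denominator: (j1253)^2 + 501(j1253) + 500 = -1569509 + j627753
|N| = √(50² + 0²) ≈ 50, ∠N ≈ 0.00°
|D| = √(1569509² + 627753²) ≈ 1.6904e+06, ∠D ≈ 158.20°
|H| = 50 / 1.6904e+06 ≈ 2.9579e-05
Gain = 20 log₁₀(2.9579e-05) ≈ -90.58 dB
∠H = 0.00° − 158.20° = -158.20°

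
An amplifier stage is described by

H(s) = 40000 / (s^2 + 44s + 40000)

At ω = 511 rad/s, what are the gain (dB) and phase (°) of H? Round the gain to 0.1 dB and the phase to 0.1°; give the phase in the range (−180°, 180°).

At s = jω = j511:
quadratic: (j511)² + 44·j511 + 40000 = -221121 + j22484 → |·| ≈ 2.2226e+05, ∠ ≈ 174.19°
|H| = 40000 / 2.2226e+05 ≈ 0.17997
Gain = 20 log₁₀(0.17997) ≈ -14.90 dB
∠H = 0.00° − 174.19° = -174.19°

-14.9 dB, -174.2°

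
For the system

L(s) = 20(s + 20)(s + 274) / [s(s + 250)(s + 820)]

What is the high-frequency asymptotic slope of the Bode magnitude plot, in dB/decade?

-20 dB/decade

Each pole contributes −20 dB/decade at high frequency; each zero contributes +20 dB/decade.
Net: 2 zero(s) − 3 pole(s) → -20 dB/decade.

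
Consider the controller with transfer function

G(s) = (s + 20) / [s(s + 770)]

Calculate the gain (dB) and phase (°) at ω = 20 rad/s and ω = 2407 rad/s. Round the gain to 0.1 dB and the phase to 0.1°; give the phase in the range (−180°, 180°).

At s = jω = j20:
zero (s+20): 20 + j20 → |·| = √(20²+20²) = √800 ≈ 28.284, ∠ = arctan(20/20) ≈ 45.00°
pole (s+770): 770 + j20 → |·| = √(770²+20²) = √593300 ≈ 770.26, ∠ = arctan(20/770) ≈ 1.49°
pole at origin: |s| = 20, ∠ = 90.00° (in denominator)
|G| = 1 · 28.284 / 15405 ≈ 0.001836
Gain = 20 log₁₀(0.001836) ≈ -54.72 dB
∠G = 45.00° − 91.49° = -46.49°

At s = jω = j2407:
zero (s+20): 20 + j2407 → |·| = √(20²+2407²) = √5794049 ≈ 2407.1, ∠ = arctan(2407/20) ≈ 89.52°
pole (s+770): 770 + j2407 → |·| = √(770²+2407²) = √6386549 ≈ 2527.2, ∠ = arctan(2407/770) ≈ 72.26°
pole at origin: |s| = 2407, ∠ = 90.00° (in denominator)
|G| = 1 · 2407.1 / 6.083e+06 ≈ 0.00039571
Gain = 20 log₁₀(0.00039571) ≈ -68.05 dB
∠G = 89.52° − 162.26° = -72.74°

ω = 20: -54.7 dB, -46.5°; ω = 2407: -68.1 dB, -72.7°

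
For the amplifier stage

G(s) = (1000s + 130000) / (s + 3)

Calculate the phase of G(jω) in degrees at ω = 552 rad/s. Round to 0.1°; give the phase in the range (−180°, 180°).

-12.9°

Substitute s = j552:
Numerator: 1000(j552) + 130000 = 130000 + j552000
Denominator: (j552) + 3 = 3 + j552
|N| = √(130000² + 552000²) ≈ 5.671e+05, ∠N ≈ 76.75°
|D| = √(3² + 552²) ≈ 552.01, ∠D ≈ 89.69°
∠G = 76.75° − 89.69° = -12.94°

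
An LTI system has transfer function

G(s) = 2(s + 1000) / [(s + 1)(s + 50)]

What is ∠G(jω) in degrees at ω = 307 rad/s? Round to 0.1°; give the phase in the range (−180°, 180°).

At s = jω = j307:
zero (s+1000): 1000 + j307 → |·| = √(1000²+307²) = √1094249 ≈ 1046.1, ∠ = arctan(307/1000) ≈ 17.07°
pole (s+1): 1 + j307 → |·| = √(1²+307²) = √94250 ≈ 307, ∠ = arctan(307/1) ≈ 89.81°
pole (s+50): 50 + j307 → |·| = √(50²+307²) = √96749 ≈ 311.05, ∠ = arctan(307/50) ≈ 80.75°
∠G = 17.07° − 170.56° = -153.49°

-153.5°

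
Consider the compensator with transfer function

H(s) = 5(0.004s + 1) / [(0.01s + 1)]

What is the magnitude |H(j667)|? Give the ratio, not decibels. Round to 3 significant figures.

At ω = 667 rad/s:
zero (1 + j667·0.004) = 1 + j2.668 → |·| ≈ 2.8492, ∠ ≈ 69.45°
pole (1 + j667·0.01) = 1 + j6.67 → |·| ≈ 6.7445, ∠ ≈ 81.47°
|H| = 5 · 2.8492 / (6.7445) ≈ 2.1122

2.11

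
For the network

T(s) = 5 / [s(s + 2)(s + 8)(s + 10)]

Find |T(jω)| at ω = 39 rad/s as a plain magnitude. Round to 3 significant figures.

At s = jω = j39:
pole (s+2): 2 + j39 → |·| = √(2²+39²) = √1525 ≈ 39.051, ∠ = arctan(39/2) ≈ 87.06°
pole (s+8): 8 + j39 → |·| = √(8²+39²) = √1585 ≈ 39.812, ∠ = arctan(39/8) ≈ 78.41°
pole (s+10): 10 + j39 → |·| = √(10²+39²) = √1621 ≈ 40.262, ∠ = arctan(39/10) ≈ 75.62°
pole at origin: |s| = 39, ∠ = 90.00° (in denominator)
|T| = 5 / 2.4412e+06 ≈ 2.0482e-06

2.05e-06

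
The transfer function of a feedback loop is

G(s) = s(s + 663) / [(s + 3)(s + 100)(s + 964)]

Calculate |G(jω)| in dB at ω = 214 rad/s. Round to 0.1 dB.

At s = jω = j214:
zero (s+663): 663 + j214 → |·| = √(663²+214²) = √485365 ≈ 696.68, ∠ = arctan(214/663) ≈ 17.89°
zero at origin: s = j214 → |·| = 214, ∠ = 90.00°
pole (s+3): 3 + j214 → |·| = √(3²+214²) = √45805 ≈ 214.02, ∠ = arctan(214/3) ≈ 89.20°
pole (s+100): 100 + j214 → |·| = √(100²+214²) = √55796 ≈ 236.21, ∠ = arctan(214/100) ≈ 64.95°
pole (s+964): 964 + j214 → |·| = √(964²+214²) = √975092 ≈ 987.47, ∠ = arctan(214/964) ≈ 12.52°
|G| = 1 · 1.4909e+05 / 4.992e+07 ≈ 0.0029866
Gain = 20 log₁₀(0.0029866) ≈ -50.50 dB

-50.5 dB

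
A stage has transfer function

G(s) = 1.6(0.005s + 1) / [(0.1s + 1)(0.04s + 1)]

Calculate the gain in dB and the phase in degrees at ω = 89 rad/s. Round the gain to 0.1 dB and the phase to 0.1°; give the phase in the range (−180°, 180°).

-25.5 dB, -133.9°

At ω = 89 rad/s:
zero (1 + j89·0.005) = 1 + j0.445 → |·| ≈ 1.0945, ∠ ≈ 23.99°
pole (1 + j89·0.1) = 1 + j8.9 → |·| ≈ 8.956, ∠ ≈ 83.59°
pole (1 + j89·0.04) = 1 + j3.56 → |·| ≈ 3.6978, ∠ ≈ 74.31°
|G| = 1.6 · 1.0945 / (8.956 · 3.6978) ≈ 0.052878
Gain = 20 log₁₀(0.052878) ≈ -25.53 dB
∠G = (23.99°) − (83.59° + 74.31°) = -133.91°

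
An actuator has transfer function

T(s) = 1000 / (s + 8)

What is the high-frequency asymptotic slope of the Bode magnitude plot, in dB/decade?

-20 dB/decade

Each pole contributes −20 dB/decade at high frequency; each zero contributes +20 dB/decade.
Net: 0 zero(s) − 1 pole(s) → -20 dB/decade.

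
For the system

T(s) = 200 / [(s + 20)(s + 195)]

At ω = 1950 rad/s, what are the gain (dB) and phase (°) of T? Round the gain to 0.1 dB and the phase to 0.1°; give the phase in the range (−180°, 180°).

-85.6 dB, -173.7°

At s = jω = j1950:
pole (s+20): 20 + j1950 → |·| = √(20²+1950²) = √3802900 ≈ 1950.1, ∠ = arctan(1950/20) ≈ 89.41°
pole (s+195): 195 + j1950 → |·| = √(195²+1950²) = √3840525 ≈ 1959.7, ∠ = arctan(1950/195) ≈ 84.29°
|T| = 200 / 3.8216e+06 ≈ 5.2334e-05
Gain = 20 log₁₀(5.2334e-05) ≈ -85.62 dB
∠T = 0.00° − 173.70° = -173.70°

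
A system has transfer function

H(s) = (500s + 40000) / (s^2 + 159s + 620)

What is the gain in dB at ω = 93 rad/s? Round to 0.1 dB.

11.2 dB

Substitute s = j93:
Numerator: 500(j93) + 40000 = 40000 + j46500
Denominator: (j93)^2 + 159(j93) + 620 = -8029 + j14787
|N| = √(40000² + 46500²) ≈ 61337, ∠N ≈ 49.30°
|D| = √(8029² + 14787²) ≈ 16826, ∠D ≈ 118.50°
|H| = 61337 / 16826 ≈ 3.6454
Gain = 20 log₁₀(3.6454) ≈ 11.23 dB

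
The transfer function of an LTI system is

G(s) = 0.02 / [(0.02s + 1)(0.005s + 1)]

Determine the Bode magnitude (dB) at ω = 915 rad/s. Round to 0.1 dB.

At ω = 915 rad/s:
pole (1 + j915·0.02) = 1 + j18.3 → |·| ≈ 18.327, ∠ ≈ 86.87°
pole (1 + j915·0.005) = 1 + j4.575 → |·| ≈ 4.683, ∠ ≈ 77.67°
|G| = 0.02 · 1 / (18.327 · 4.683) ≈ 0.00023303
Gain = 20 log₁₀(0.00023303) ≈ -72.65 dB

-72.7 dB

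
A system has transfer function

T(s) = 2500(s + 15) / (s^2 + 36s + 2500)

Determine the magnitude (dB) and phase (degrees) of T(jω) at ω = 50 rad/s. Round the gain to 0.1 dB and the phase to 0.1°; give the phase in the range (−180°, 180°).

37.2 dB, -16.7°

At s = jω = j50:
zero (s+15): 15 + j50 → |·| = √(15²+50²) = √2725 ≈ 52.202, ∠ = arctan(50/15) ≈ 73.30°
quadratic: (j50)² + 36·j50 + 2500 = 0 + j1800 → |·| ≈ 1800, ∠ ≈ 90.00°
|T| = 2500 · 52.202 / 1800 ≈ 72.503
Gain = 20 log₁₀(72.503) ≈ 37.21 dB
∠T = 73.30° − 90.00° = -16.70°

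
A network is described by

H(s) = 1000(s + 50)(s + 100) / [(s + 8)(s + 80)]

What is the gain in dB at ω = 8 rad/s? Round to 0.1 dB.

At s = jω = j8:
zero (s+50): 50 + j8 → |·| = √(50²+8²) = √2564 ≈ 50.636, ∠ = arctan(8/50) ≈ 9.09°
zero (s+100): 100 + j8 → |·| = √(100²+8²) = √10064 ≈ 100.32, ∠ = arctan(8/100) ≈ 4.57°
pole (s+8): 8 + j8 → |·| = √(8²+8²) = √128 ≈ 11.314, ∠ = arctan(8/8) ≈ 45.00°
pole (s+80): 80 + j8 → |·| = √(80²+8²) = √6464 ≈ 80.399, ∠ = arctan(8/80) ≈ 5.71°
|H| = 1000 · 5079.8 / 909.63 ≈ 5584.5
Gain = 20 log₁₀(5584.5) ≈ 74.94 dB

74.9 dB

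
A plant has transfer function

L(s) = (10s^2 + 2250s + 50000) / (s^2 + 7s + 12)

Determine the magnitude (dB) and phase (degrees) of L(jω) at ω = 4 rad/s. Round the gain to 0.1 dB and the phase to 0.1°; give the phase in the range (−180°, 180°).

Substitute s = j4:
Numerator: 10(j4)^2 + 2250(j4) + 50000 = 49840 + j9000
Denominator: (j4)^2 + 7(j4) + 12 = -4 + j28
|N| = √(49840² + 9000²) ≈ 50646, ∠N ≈ 10.24°
|D| = √(4² + 28²) ≈ 28.284, ∠D ≈ 98.13°
|L| = 50646 / 28.284 ≈ 1790.6
Gain = 20 log₁₀(1790.6) ≈ 65.06 dB
∠L = 10.24° − 98.13° = -87.89°

65.1 dB, -87.9°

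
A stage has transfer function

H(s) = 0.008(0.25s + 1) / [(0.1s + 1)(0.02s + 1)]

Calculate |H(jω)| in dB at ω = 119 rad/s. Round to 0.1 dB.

-42.2 dB

At ω = 119 rad/s:
zero (1 + j119·0.25) = 1 + j29.75 → |·| ≈ 29.767, ∠ ≈ 88.07°
pole (1 + j119·0.1) = 1 + j11.9 → |·| ≈ 11.942, ∠ ≈ 85.20°
pole (1 + j119·0.02) = 1 + j2.38 → |·| ≈ 2.5815, ∠ ≈ 67.21°
|H| = 0.008 · 29.767 / (11.942 · 2.5815) ≈ 0.0077246
Gain = 20 log₁₀(0.0077246) ≈ -42.24 dB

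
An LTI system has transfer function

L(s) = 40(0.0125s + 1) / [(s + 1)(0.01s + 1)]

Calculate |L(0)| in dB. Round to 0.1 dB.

L(0) = 40 · 1 / 1 = 40
20 log₁₀(40) ≈ 32.04 dB

32.0 dB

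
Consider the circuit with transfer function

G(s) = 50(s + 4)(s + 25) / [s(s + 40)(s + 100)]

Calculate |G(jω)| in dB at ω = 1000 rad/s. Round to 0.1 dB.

-26.1 dB

At s = jω = j1000:
zero (s+4): 4 + j1000 → |·| = √(4²+1000²) = √1000016 ≈ 1000, ∠ = arctan(1000/4) ≈ 89.77°
zero (s+25): 25 + j1000 → |·| = √(25²+1000²) = √1000625 ≈ 1000.3, ∠ = arctan(1000/25) ≈ 88.57°
pole (s+40): 40 + j1000 → |·| = √(40²+1000²) = √1001600 ≈ 1000.8, ∠ = arctan(1000/40) ≈ 87.71°
pole (s+100): 100 + j1000 → |·| = √(100²+1000²) = √1010000 ≈ 1005, ∠ = arctan(1000/100) ≈ 84.29°
pole at origin: |s| = 1000, ∠ = 90.00° (in denominator)
|G| = 50 · 1.0003e+06 / 1.0058e+09 ≈ 0.049727
Gain = 20 log₁₀(0.049727) ≈ -26.07 dB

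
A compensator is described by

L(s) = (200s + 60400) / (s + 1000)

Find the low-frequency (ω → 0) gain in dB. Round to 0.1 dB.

35.6 dB

L(0) = 60400 / 1000 = 60.4
20 log₁₀(60.4) ≈ 35.62 dB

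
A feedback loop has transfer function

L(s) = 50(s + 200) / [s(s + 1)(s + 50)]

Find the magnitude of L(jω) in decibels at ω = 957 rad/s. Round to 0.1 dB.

-85.1 dB

At s = jω = j957:
zero (s+200): 200 + j957 → |·| = √(200²+957²) = √955849 ≈ 977.68, ∠ = arctan(957/200) ≈ 78.20°
pole (s+1): 1 + j957 → |·| = √(1²+957²) = √915850 ≈ 957, ∠ = arctan(957/1) ≈ 89.94°
pole (s+50): 50 + j957 → |·| = √(50²+957²) = √918349 ≈ 958.31, ∠ = arctan(957/50) ≈ 87.01°
pole at origin: |s| = 957, ∠ = 90.00° (in denominator)
|L| = 50 · 977.68 / 8.7767e+08 ≈ 5.5697e-05
Gain = 20 log₁₀(5.5697e-05) ≈ -85.08 dB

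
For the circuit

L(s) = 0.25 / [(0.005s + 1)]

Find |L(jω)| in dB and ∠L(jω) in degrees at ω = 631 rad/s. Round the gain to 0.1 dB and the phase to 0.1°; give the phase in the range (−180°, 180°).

At ω = 631 rad/s:
pole (1 + j631·0.005) = 1 + j3.155 → |·| ≈ 3.3097, ∠ ≈ 72.41°
|L| = 0.25 · 1 / (3.3097) ≈ 0.075536
Gain = 20 log₁₀(0.075536) ≈ -22.44 dB
∠L = (0°) − (72.41°) = -72.41°

-22.4 dB, -72.4°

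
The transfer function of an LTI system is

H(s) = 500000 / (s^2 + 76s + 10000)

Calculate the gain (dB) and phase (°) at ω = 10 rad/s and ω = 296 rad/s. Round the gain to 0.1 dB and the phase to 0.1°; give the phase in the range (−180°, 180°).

ω = 10: 34.0 dB, -4.4°; ω = 296: 15.8 dB, -163.8°

At s = jω = j10:
quadratic: (j10)² + 76·j10 + 10000 = 9900 + j760 → |·| ≈ 9929.1, ∠ ≈ 4.39°
|H| = 500000 / 9929.1 ≈ 50.357
Gain = 20 log₁₀(50.357) ≈ 34.04 dB
∠H = 0.00° − 4.39° = -4.39°

At s = jω = j296:
quadratic: (j296)² + 76·j296 + 10000 = -77616 + j22496 → |·| ≈ 80810, ∠ ≈ 163.84°
|H| = 500000 / 80810 ≈ 6.1874
Gain = 20 log₁₀(6.1874) ≈ 15.83 dB
∠H = 0.00° − 163.84° = -163.84°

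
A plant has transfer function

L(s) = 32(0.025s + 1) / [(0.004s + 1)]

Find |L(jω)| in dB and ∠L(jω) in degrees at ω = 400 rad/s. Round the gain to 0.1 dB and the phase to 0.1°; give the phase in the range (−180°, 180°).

At ω = 400 rad/s:
zero (1 + j400·0.025) = 1 + j10 → |·| ≈ 10.05, ∠ ≈ 84.29°
pole (1 + j400·0.004) = 1 + j1.6 → |·| ≈ 1.8868, ∠ ≈ 57.99°
|L| = 32 · 10.05 / (1.8868) ≈ 170.45
Gain = 20 log₁₀(170.45) ≈ 44.63 dB
∠L = (84.29°) − (57.99°) = 26.30°

44.6 dB, 26.3°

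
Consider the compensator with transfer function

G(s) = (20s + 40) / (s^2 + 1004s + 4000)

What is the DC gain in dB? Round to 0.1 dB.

G(0) = 40 / 4000 = 0.01
20 log₁₀(0.01) ≈ -40.00 dB

-40.0 dB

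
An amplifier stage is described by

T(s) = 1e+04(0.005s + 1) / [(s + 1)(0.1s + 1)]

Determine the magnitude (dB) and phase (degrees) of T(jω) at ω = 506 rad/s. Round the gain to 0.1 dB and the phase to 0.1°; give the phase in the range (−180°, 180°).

At ω = 506 rad/s:
zero (1 + j506·0.005) = 1 + j2.53 → |·| ≈ 2.7205, ∠ ≈ 68.43°
pole (1 + j506·1) = 1 + j506 → |·| ≈ 506, ∠ ≈ 89.89°
pole (1 + j506·0.1) = 1 + j50.6 → |·| ≈ 50.61, ∠ ≈ 88.87°
|T| = 1e+04 · 2.7205 / (506 · 50.61) ≈ 1.0623
Gain = 20 log₁₀(1.0623) ≈ 0.52 dB
∠T = (68.43°) − (89.89° + 88.87°) = -110.33°

0.5 dB, -110.3°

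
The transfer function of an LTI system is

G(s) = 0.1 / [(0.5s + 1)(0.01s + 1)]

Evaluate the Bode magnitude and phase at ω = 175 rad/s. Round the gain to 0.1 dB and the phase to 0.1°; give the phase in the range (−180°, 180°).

-64.9 dB, -149.6°

At ω = 175 rad/s:
pole (1 + j175·0.5) = 1 + j87.5 → |·| ≈ 87.506, ∠ ≈ 89.35°
pole (1 + j175·0.01) = 1 + j1.75 → |·| ≈ 2.0156, ∠ ≈ 60.26°
|G| = 0.1 · 1 / (87.506 · 2.0156) ≈ 0.00056697
Gain = 20 log₁₀(0.00056697) ≈ -64.93 dB
∠G = (0°) − (89.35° + 60.26°) = -149.61°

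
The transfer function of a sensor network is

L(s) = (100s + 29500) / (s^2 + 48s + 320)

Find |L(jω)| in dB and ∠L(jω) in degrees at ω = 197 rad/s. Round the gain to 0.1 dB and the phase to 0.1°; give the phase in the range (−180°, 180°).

-1.0 dB, -132.5°

Substitute s = j197:
Numerator: 100(j197) + 29500 = 29500 + j19700
Denominator: (j197)^2 + 48(j197) + 320 = -38489 + j9456
|N| = √(29500² + 19700²) ≈ 35473, ∠N ≈ 33.73°
|D| = √(38489² + 9456²) ≈ 39634, ∠D ≈ 166.20°
|L| = 35473 / 39634 ≈ 0.89501
Gain = 20 log₁₀(0.89501) ≈ -0.96 dB
∠L = 33.73° − 166.20° = -132.47°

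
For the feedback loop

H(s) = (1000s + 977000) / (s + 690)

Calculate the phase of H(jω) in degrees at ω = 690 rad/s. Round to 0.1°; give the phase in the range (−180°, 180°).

Substitute s = j690:
Numerator: 1000(j690) + 977000 = 977000 + j690000
Denominator: (j690) + 690 = 690 + j690
|N| = √(977000² + 690000²) ≈ 1.1961e+06, ∠N ≈ 35.23°
|D| = √(690² + 690²) ≈ 975.81, ∠D ≈ 45.00°
∠H = 35.23° − 45.00° = -9.77°

-9.8°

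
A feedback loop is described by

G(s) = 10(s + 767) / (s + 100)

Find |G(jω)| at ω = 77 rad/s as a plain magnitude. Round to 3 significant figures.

At s = jω = j77:
zero (s+767): 767 + j77 → |·| = √(767²+77²) = √594218 ≈ 770.86, ∠ = arctan(77/767) ≈ 5.73°
pole (s+100): 100 + j77 → |·| = √(100²+77²) = √15929 ≈ 126.21, ∠ = arctan(77/100) ≈ 37.60°
|G| = 10 · 770.86 / 126.21 ≈ 61.078

61.1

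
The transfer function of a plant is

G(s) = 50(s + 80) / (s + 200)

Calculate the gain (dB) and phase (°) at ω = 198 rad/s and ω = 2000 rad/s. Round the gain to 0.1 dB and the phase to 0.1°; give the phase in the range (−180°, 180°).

At s = jω = j198:
zero (s+80): 80 + j198 → |·| = √(80²+198²) = √45604 ≈ 213.55, ∠ = arctan(198/80) ≈ 68.00°
pole (s+200): 200 + j198 → |·| = √(200²+198²) = √79204 ≈ 281.43, ∠ = arctan(198/200) ≈ 44.71°
|G| = 50 · 213.55 / 281.43 ≈ 37.94
Gain = 20 log₁₀(37.94) ≈ 31.58 dB
∠G = 68.00° − 44.71° = 23.29°

At s = jω = j2000:
zero (s+80): 80 + j2000 → |·| = √(80²+2000²) = √4006400 ≈ 2001.6, ∠ = arctan(2000/80) ≈ 87.71°
pole (s+200): 200 + j2000 → |·| = √(200²+2000²) = √4040000 ≈ 2010, ∠ = arctan(2000/200) ≈ 84.29°
|G| = 50 · 2001.6 / 2010 ≈ 49.791
Gain = 20 log₁₀(49.791) ≈ 33.94 dB
∠G = 87.71° − 84.29° = 3.42°

ω = 198: 31.6 dB, 23.3°; ω = 2000: 33.9 dB, 3.4°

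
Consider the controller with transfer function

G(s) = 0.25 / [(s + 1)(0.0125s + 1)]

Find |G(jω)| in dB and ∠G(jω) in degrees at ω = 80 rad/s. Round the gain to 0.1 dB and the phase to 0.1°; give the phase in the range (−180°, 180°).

At ω = 80 rad/s:
pole (1 + j80·1) = 1 + j80 → |·| ≈ 80.006, ∠ ≈ 89.28°
pole (1 + j80·0.0125) = 1 + j1 → |·| ≈ 1.4142, ∠ ≈ 45.00°
|G| = 0.25 · 1 / (80.006 · 1.4142) ≈ 0.0022096
Gain = 20 log₁₀(0.0022096) ≈ -53.11 dB
∠G = (0°) − (89.28° + 45.00°) = -134.28°

-53.1 dB, -134.3°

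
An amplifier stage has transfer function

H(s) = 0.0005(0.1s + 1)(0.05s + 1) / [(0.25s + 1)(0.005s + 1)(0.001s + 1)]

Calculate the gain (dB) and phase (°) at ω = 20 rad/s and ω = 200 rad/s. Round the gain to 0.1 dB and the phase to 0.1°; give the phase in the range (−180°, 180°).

At ω = 20 rad/s:
zero (1 + j20·0.1) = 1 + j2 → |·| ≈ 2.2361, ∠ ≈ 63.43°
zero (1 + j20·0.05) = 1 + j1 → |·| ≈ 1.4142, ∠ ≈ 45.00°
pole (1 + j20·0.25) = 1 + j5 → |·| ≈ 5.099, ∠ ≈ 78.69°
pole (1 + j20·0.005) = 1 + j0.1 → |·| ≈ 1.005, ∠ ≈ 5.71°
pole (1 + j20·0.001) = 1 + j0.02 → |·| ≈ 1.0002, ∠ ≈ 1.15°
|H| = 0.0005 · 2.2361 · 1.4142 / (5.099 · 1.005 · 1.0002) ≈ 0.00030849
Gain = 20 log₁₀(0.00030849) ≈ -70.22 dB
∠H = (63.43° + 45.00°) − (78.69° + 5.71° + 1.15°) = 22.88°

At ω = 200 rad/s:
zero (1 + j200·0.1) = 1 + j20 → |·| ≈ 20.025, ∠ ≈ 87.14°
zero (1 + j200·0.05) = 1 + j10 → |·| ≈ 10.05, ∠ ≈ 84.29°
pole (1 + j200·0.25) = 1 + j50 → |·| ≈ 50.01, ∠ ≈ 88.85°
pole (1 + j200·0.005) = 1 + j1 → |·| ≈ 1.4142, ∠ ≈ 45.00°
pole (1 + j200·0.001) = 1 + j0.2 → |·| ≈ 1.0198, ∠ ≈ 11.31°
|H| = 0.0005 · 20.025 · 10.05 / (50.01 · 1.4142 · 1.0198) ≈ 0.0013952
Gain = 20 log₁₀(0.0013952) ≈ -57.11 dB
∠H = (87.14° + 84.29°) − (88.85° + 45.00° + 11.31°) = 26.27°

ω = 20: -70.2 dB, 22.9°; ω = 200: -57.1 dB, 26.3°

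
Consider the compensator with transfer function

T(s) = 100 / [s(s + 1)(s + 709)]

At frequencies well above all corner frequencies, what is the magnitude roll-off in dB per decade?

-60 dB/decade

Each pole contributes −20 dB/decade at high frequency; each zero contributes +20 dB/decade.
Net: 0 zero(s) − 3 pole(s) → -60 dB/decade.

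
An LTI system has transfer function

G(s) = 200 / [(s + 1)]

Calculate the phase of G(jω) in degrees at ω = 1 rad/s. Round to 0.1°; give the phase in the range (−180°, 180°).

At ω = 1 rad/s:
pole (1 + j1·1) = 1 + j1 → |·| ≈ 1.4142, ∠ ≈ 45.00°
∠G = (0°) − (45.00°) = -45.00°

-45.0°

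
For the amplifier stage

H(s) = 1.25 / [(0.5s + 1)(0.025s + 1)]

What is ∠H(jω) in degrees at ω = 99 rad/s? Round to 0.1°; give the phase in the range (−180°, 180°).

-156.8°

At ω = 99 rad/s:
pole (1 + j99·0.5) = 1 + j49.5 → |·| ≈ 49.51, ∠ ≈ 88.84°
pole (1 + j99·0.025) = 1 + j2.475 → |·| ≈ 2.6694, ∠ ≈ 68.00°
∠H = (0°) − (88.84° + 68.00°) = -156.84°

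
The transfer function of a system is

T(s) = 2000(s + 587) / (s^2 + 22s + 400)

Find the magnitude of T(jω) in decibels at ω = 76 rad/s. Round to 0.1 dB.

46.5 dB

At s = jω = j76:
zero (s+587): 587 + j76 → |·| = √(587²+76²) = √350345 ≈ 591.9, ∠ = arctan(76/587) ≈ 7.38°
quadratic: (j76)² + 22·j76 + 400 = -5376 + j1672 → |·| ≈ 5630, ∠ ≈ 162.72°
|T| = 2000 · 591.9 / 5630 ≈ 210.27
Gain = 20 log₁₀(210.27) ≈ 46.46 dB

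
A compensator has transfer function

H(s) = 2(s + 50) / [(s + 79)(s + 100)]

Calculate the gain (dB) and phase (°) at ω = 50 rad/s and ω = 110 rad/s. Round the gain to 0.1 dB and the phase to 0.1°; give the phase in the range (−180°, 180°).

ω = 50: -37.4 dB, -13.9°; ω = 110: -38.4 dB, -36.5°

At s = jω = j50:
zero (s+50): 50 + j50 → |·| = √(50²+50²) = √5000 ≈ 70.711, ∠ = arctan(50/50) ≈ 45.00°
pole (s+79): 79 + j50 → |·| = √(79²+50²) = √8741 ≈ 93.493, ∠ = arctan(50/79) ≈ 32.33°
pole (s+100): 100 + j50 → |·| = √(100²+50²) = √12500 ≈ 111.8, ∠ = arctan(50/100) ≈ 26.57°
|H| = 2 · 70.711 / 10453 ≈ 0.013529
Gain = 20 log₁₀(0.013529) ≈ -37.37 dB
∠H = 45.00° − 58.90° = -13.90°

At s = jω = j110:
zero (s+50): 50 + j110 → |·| = √(50²+110²) = √14600 ≈ 120.83, ∠ = arctan(110/50) ≈ 65.56°
pole (s+79): 79 + j110 → |·| = √(79²+110²) = √18341 ≈ 135.43, ∠ = arctan(110/79) ≈ 54.31°
pole (s+100): 100 + j110 → |·| = √(100²+110²) = √22100 ≈ 148.66, ∠ = arctan(110/100) ≈ 47.73°
|H| = 2 · 120.83 / 20133 ≈ 0.012003
Gain = 20 log₁₀(0.012003) ≈ -38.41 dB
∠H = 65.56° − 102.04° = -36.48°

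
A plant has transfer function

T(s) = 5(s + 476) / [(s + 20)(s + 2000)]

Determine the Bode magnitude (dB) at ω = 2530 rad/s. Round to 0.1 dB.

-56.0 dB

At s = jω = j2530:
zero (s+476): 476 + j2530 → |·| = √(476²+2530²) = √6627476 ≈ 2574.4, ∠ = arctan(2530/476) ≈ 79.34°
pole (s+20): 20 + j2530 → |·| = √(20²+2530²) = √6401300 ≈ 2530.1, ∠ = arctan(2530/20) ≈ 89.55°
pole (s+2000): 2000 + j2530 → |·| = √(2000²+2530²) = √10400900 ≈ 3225, ∠ = arctan(2530/2000) ≈ 51.67°
|T| = 5 · 2574.4 / 8.1596e+06 ≈ 0.0015775
Gain = 20 log₁₀(0.0015775) ≈ -56.04 dB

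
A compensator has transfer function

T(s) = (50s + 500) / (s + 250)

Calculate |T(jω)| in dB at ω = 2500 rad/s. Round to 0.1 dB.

Substitute s = j2500:
Numerator: 50(j2500) + 500 = 500 + j125000
Denominator: (j2500) + 250 = 250 + j2500
|N| = √(500² + 125000²) ≈ 1.25e+05, ∠N ≈ 89.77°
|D| = √(250² + 2500²) ≈ 2512.5, ∠D ≈ 84.29°
|T| = 1.25e+05 / 2512.5 ≈ 49.751
Gain = 20 log₁₀(49.751) ≈ 33.94 dB

33.9 dB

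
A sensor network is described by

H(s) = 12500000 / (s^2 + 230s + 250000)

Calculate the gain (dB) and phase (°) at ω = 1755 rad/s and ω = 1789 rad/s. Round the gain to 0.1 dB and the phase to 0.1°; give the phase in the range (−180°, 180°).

ω = 1755: 12.8 dB, -171.9°; ω = 1789: 12.5 dB, -172.1°

At s = jω = j1755:
quadratic: (j1755)² + 230·j1755 + 250000 = -2830025 + j403650 → |·| ≈ 2.8587e+06, ∠ ≈ 171.88°
|H| = 12500000 / 2.8587e+06 ≈ 4.3726
Gain = 20 log₁₀(4.3726) ≈ 12.81 dB
∠H = 0.00° − 171.88° = -171.88°

At s = jω = j1789:
quadratic: (j1789)² + 230·j1789 + 250000 = -2950521 + j411470 → |·| ≈ 2.9791e+06, ∠ ≈ 172.06°
|H| = 12500000 / 2.9791e+06 ≈ 4.1959
Gain = 20 log₁₀(4.1959) ≈ 12.46 dB
∠H = 0.00° − 172.06° = -172.06°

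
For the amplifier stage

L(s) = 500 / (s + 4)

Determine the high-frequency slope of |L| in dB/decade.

-20 dB/decade

Each pole contributes −20 dB/decade at high frequency; each zero contributes +20 dB/decade.
Net: 0 zero(s) − 1 pole(s) → -20 dB/decade.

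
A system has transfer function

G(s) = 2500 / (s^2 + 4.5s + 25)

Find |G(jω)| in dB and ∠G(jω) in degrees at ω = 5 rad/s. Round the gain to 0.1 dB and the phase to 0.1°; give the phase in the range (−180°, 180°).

40.9 dB, -90.0°

At s = jω = j5:
quadratic: (j5)² + 4.5·j5 + 25 = 0 + j22.5 → |·| ≈ 22.5, ∠ ≈ 90.00°
|G| = 2500 / 22.5 ≈ 111.11
Gain = 20 log₁₀(111.11) ≈ 40.92 dB
∠G = 0.00° − 90.00° = -90.00°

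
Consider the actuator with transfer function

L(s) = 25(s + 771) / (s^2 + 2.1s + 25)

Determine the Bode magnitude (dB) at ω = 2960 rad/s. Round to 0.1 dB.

At s = jω = j2960:
zero (s+771): 771 + j2960 → |·| = √(771²+2960²) = √9356041 ≈ 3058.8, ∠ = arctan(2960/771) ≈ 75.40°
quadratic: (j2960)² + 2.1·j2960 + 25 = -8761575 + j6216 → |·| ≈ 8.7616e+06, ∠ ≈ 179.96°
|L| = 25 · 3058.8 / 8.7616e+06 ≈ 0.0087279
Gain = 20 log₁₀(0.0087279) ≈ -41.18 dB

-41.2 dB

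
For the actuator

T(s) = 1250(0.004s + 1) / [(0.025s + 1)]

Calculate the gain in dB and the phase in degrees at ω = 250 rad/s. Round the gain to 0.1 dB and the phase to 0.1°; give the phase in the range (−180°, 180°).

At ω = 250 rad/s:
zero (1 + j250·0.004) = 1 + j1 → |·| ≈ 1.4142, ∠ ≈ 45.00°
pole (1 + j250·0.025) = 1 + j6.25 → |·| ≈ 6.3295, ∠ ≈ 80.91°
|T| = 1250 · 1.4142 / (6.3295) ≈ 279.29
Gain = 20 log₁₀(279.29) ≈ 48.92 dB
∠T = (45.00°) − (80.91°) = -35.91°

48.9 dB, -35.9°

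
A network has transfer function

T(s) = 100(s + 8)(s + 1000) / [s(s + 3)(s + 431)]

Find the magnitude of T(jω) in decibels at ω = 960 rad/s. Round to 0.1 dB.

-17.3 dB

At s = jω = j960:
zero (s+8): 8 + j960 → |·| = √(8²+960²) = √921664 ≈ 960.03, ∠ = arctan(960/8) ≈ 89.52°
zero (s+1000): 1000 + j960 → |·| = √(1000²+960²) = √1921600 ≈ 1386.2, ∠ = arctan(960/1000) ≈ 43.83°
pole (s+3): 3 + j960 → |·| = √(3²+960²) = √921609 ≈ 960, ∠ = arctan(960/3) ≈ 89.82°
pole (s+431): 431 + j960 → |·| = √(431²+960²) = √1107361 ≈ 1052.3, ∠ = arctan(960/431) ≈ 65.82°
pole at origin: |s| = 960, ∠ = 90.00° (in denominator)
|T| = 100 · 1.3308e+06 / 9.698e+08 ≈ 0.13722
Gain = 20 log₁₀(0.13722) ≈ -17.25 dB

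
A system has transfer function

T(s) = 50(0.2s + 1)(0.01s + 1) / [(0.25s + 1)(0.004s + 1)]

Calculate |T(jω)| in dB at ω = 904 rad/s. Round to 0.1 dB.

At ω = 904 rad/s:
zero (1 + j904·0.2) = 1 + j180.8 → |·| ≈ 180.8, ∠ ≈ 89.68°
zero (1 + j904·0.01) = 1 + j9.04 → |·| ≈ 9.0951, ∠ ≈ 83.69°
pole (1 + j904·0.25) = 1 + j226 → |·| ≈ 226, ∠ ≈ 89.75°
pole (1 + j904·0.004) = 1 + j3.616 → |·| ≈ 3.7517, ∠ ≈ 74.54°
|T| = 50 · 180.8 · 9.0951 / (226 · 3.7517) ≈ 96.97
Gain = 20 log₁₀(96.97) ≈ 39.73 dB

39.7 dB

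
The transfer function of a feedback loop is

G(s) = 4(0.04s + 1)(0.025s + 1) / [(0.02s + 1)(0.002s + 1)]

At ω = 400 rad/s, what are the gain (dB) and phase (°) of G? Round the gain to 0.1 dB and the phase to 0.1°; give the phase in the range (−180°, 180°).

35.9 dB, 49.2°

At ω = 400 rad/s:
zero (1 + j400·0.04) = 1 + j16 → |·| ≈ 16.031, ∠ ≈ 86.42°
zero (1 + j400·0.025) = 1 + j10 → |·| ≈ 10.05, ∠ ≈ 84.29°
pole (1 + j400·0.02) = 1 + j8 → |·| ≈ 8.0623, ∠ ≈ 82.87°
pole (1 + j400·0.002) = 1 + j0.8 → |·| ≈ 1.2806, ∠ ≈ 38.66°
|G| = 4 · 16.031 · 10.05 / (8.0623 · 1.2806) ≈ 62.419
Gain = 20 log₁₀(62.419) ≈ 35.91 dB
∠G = (86.42° + 84.29°) − (82.87° + 38.66°) = 49.18°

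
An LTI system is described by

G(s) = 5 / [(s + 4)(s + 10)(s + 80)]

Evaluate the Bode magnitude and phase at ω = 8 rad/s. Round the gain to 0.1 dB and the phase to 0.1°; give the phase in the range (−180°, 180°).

At s = jω = j8:
pole (s+4): 4 + j8 → |·| = √(4²+8²) = √80 ≈ 8.9443, ∠ = arctan(8/4) ≈ 63.43°
pole (s+10): 10 + j8 → |·| = √(10²+8²) = √164 ≈ 12.806, ∠ = arctan(8/10) ≈ 38.66°
pole (s+80): 80 + j8 → |·| = √(80²+8²) = √6464 ≈ 80.399, ∠ = arctan(8/80) ≈ 5.71°
|G| = 5 / 9209 ≈ 0.00054295
Gain = 20 log₁₀(0.00054295) ≈ -65.30 dB
∠G = 0.00° − 107.80° = -107.80°

-65.3 dB, -107.8°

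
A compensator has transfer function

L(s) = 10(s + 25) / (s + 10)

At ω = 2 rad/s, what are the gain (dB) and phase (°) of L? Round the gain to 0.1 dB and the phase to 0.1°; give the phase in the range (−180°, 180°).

27.8 dB, -6.7°

At s = jω = j2:
zero (s+25): 25 + j2 → |·| = √(25²+2²) = √629 ≈ 25.08, ∠ = arctan(2/25) ≈ 4.57°
pole (s+10): 10 + j2 → |·| = √(10²+2²) = √104 ≈ 10.198, ∠ = arctan(2/10) ≈ 11.31°
|L| = 10 · 25.08 / 10.198 ≈ 24.593
Gain = 20 log₁₀(24.593) ≈ 27.82 dB
∠L = 4.57° − 11.31° = -6.74°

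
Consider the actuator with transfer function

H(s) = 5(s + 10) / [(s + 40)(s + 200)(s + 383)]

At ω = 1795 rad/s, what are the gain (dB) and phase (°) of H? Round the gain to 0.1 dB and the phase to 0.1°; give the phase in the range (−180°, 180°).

At s = jω = j1795:
zero (s+10): 10 + j1795 → |·| = √(10²+1795²) = √3222125 ≈ 1795, ∠ = arctan(1795/10) ≈ 89.68°
pole (s+40): 40 + j1795 → |·| = √(40²+1795²) = √3223625 ≈ 1795.4, ∠ = arctan(1795/40) ≈ 88.72°
pole (s+200): 200 + j1795 → |·| = √(200²+1795²) = √3262025 ≈ 1806.1, ∠ = arctan(1795/200) ≈ 83.64°
pole (s+383): 383 + j1795 → |·| = √(383²+1795²) = √3368714 ≈ 1835.4, ∠ = arctan(1795/383) ≈ 77.96°
|H| = 5 · 1795 / 5.9516e+09 ≈ 1.508e-06
Gain = 20 log₁₀(1.508e-06) ≈ -116.43 dB
∠H = 89.68° − 250.32° = -160.64°

-116.4 dB, -160.6°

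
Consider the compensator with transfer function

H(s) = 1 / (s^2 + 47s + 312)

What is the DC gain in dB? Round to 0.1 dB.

H(0) = 1 / 312 ≈ 0.0032051
20 log₁₀(0.0032051) ≈ -49.88 dB

-49.9 dB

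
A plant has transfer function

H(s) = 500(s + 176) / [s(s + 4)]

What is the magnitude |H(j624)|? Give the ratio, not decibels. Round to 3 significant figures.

At s = jω = j624:
zero (s+176): 176 + j624 → |·| = √(176²+624²) = √420352 ≈ 648.35, ∠ = arctan(624/176) ≈ 74.25°
pole (s+4): 4 + j624 → |·| = √(4²+624²) = √389392 ≈ 624.01, ∠ = arctan(624/4) ≈ 89.63°
pole at origin: |s| = 624, ∠ = 90.00° (in denominator)
|H| = 500 · 648.35 / 3.8938e+05 ≈ 0.83254

0.833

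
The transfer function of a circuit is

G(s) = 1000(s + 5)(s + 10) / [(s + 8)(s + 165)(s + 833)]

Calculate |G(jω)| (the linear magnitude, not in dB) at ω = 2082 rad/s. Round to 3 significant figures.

0.445

At s = jω = j2082:
zero (s+5): 5 + j2082 → |·| = √(5²+2082²) = √4334749 ≈ 2082, ∠ = arctan(2082/5) ≈ 89.86°
zero (s+10): 10 + j2082 → |·| = √(10²+2082²) = √4334824 ≈ 2082, ∠ = arctan(2082/10) ≈ 89.72°
pole (s+8): 8 + j2082 → |·| = √(8²+2082²) = √4334788 ≈ 2082, ∠ = arctan(2082/8) ≈ 89.78°
pole (s+165): 165 + j2082 → |·| = √(165²+2082²) = √4361949 ≈ 2088.5, ∠ = arctan(2082/165) ≈ 85.47°
pole (s+833): 833 + j2082 → |·| = √(833²+2082²) = √5028613 ≈ 2242.5, ∠ = arctan(2082/833) ≈ 68.19°
|G| = 1000 · 4.3347e+06 / 9.751e+09 ≈ 0.44454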